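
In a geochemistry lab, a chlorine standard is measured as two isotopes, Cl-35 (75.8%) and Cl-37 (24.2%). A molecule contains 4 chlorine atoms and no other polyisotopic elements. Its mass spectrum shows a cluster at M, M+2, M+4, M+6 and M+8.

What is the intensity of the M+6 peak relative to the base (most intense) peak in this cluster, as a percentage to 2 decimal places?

(0.758 + 0.242)^4 gives M 0.3301, M+2 0.4216, M+4 0.2019, M+6 0.0430, M+8 0.0034; the largest is M+2.
P(M+2) = C(4,1) × 0.758^3 × 0.242^1 = 4 × 0.43551951 × 0.2420 = 0.421583 (base)
P(M+6) = C(4,3) × 0.758^1 × 0.242^3 = 4 × 0.7580 × 0.01417249 = 0.042971
Relative intensity = 0.042971 / 0.421583 × 100 = 10.19

10.19%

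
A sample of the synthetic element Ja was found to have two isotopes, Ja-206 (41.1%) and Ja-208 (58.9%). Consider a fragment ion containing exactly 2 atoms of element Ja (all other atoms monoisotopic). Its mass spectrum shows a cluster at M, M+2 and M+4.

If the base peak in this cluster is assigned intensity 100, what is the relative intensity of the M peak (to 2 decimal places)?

(0.411 + 0.589)^2 gives M 0.1689, M+2 0.4842, M+4 0.3469; the largest is M+2.
P(M+2) = C(2,1) × 0.411^1 × 0.589^1 = 2 × 0.4110 × 0.5890 = 0.484158 (base)
P(M) = C(2,0) × 0.411^2 × 0.589^0 = 1 × 0.168921 × 1.0000 = 0.168921
Relative intensity = 0.168921 / 0.484158 × 100 = 34.89

34.89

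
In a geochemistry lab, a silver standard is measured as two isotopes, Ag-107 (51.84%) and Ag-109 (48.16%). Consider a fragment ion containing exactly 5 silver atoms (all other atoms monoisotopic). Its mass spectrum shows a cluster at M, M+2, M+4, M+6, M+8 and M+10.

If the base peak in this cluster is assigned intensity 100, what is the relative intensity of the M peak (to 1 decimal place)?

11.6

Term probabilities: M 0.0374, M+2 0.1739, M+4 0.3231, M+6 0.3002, M+8 0.1394, M+10 0.0259. Base peak = M+4.
P(M+4) = C(5,2) × 0.5184^3 × 0.4816^2 = 10 × 0.13931407 × 0.23193856 = 0.323123 (base)
P(M) = C(5,0) × 0.5184^5 × 0.4816^0 = 1 × 0.03743906 × 1.0000 = 0.037439
Relative intensity = 0.037439 / 0.323123 × 100 = 11.6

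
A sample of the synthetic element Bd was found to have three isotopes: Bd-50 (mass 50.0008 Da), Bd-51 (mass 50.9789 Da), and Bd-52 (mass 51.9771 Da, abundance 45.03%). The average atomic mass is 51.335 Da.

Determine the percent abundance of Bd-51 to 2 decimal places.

45.42%

Let x and y be the fractions of Bd-50 and Bd-51. Then x + y = 1 − 0.4503 = 0.5497 and 50.0008x + 50.9789y = 51.335 − 0.4503×51.9771 = 27.92971187.
Substituting: 50.0008x + 50.9789(0.5497 − x) = 27.92971187
(50.0008 − 50.9789)x = -0.09338946  ⇒  x = 0.09548, y = 0.45422
Bd-50: 9.55%, Bd-51: 45.42%.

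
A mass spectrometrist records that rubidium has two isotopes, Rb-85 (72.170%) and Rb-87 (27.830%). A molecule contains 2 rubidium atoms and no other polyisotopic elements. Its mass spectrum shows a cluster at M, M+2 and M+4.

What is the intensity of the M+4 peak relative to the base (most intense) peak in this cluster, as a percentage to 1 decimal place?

Binomial terms of (0.72170 + 0.27830)^2: M 0.5209, M+2 0.4017, M+4 0.0775 → M is the base peak.
P(M) = C(2,0) × 0.72170^2 × 0.27830^0 = 1 × 0.52085089 × 1.0000 = 0.520851 (base)
P(M+4) = C(2,2) × 0.72170^0 × 0.27830^2 = 1 × 1.0000 × 0.07745089 = 0.077451
Relative intensity = 0.077451 / 0.520851 × 100 = 14.9

14.9%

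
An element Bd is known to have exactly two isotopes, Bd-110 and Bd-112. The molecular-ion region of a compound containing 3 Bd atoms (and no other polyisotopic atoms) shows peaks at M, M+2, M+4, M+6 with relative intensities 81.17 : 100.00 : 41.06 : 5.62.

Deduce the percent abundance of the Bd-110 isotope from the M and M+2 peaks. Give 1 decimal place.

70.9%

If p is the fraction of Bd that is Bd-110, then I(M+2)/I(M) = [C(3,1)·p^2·(1−p)] / p^3 = 3·(1−p)/p = 100.00/81.17 = 1.2320
(1−p)/p = 1.2320/3 = 0.4107  ⇒  p = 1/(1 + 0.4107) = 0.7089
Bd-110: 70.9%, Bd-112: 29.1%.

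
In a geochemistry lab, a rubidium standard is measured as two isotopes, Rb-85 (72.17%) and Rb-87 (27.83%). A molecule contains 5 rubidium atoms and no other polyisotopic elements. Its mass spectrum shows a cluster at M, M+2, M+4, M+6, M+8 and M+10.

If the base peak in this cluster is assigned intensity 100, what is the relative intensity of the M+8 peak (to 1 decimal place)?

Binomial terms of (0.7217 + 0.2783)^5: M 0.1958, M+2 0.3775, M+4 0.2911, M+6 0.1123, M+8 0.0216, M+10 0.0017 → M+2 is the base peak.
P(M+2) = C(5,1) × 0.7217^4 × 0.2783^1 = 5 × 0.27128565 × 0.2783 = 0.377494 (base)
P(M+8) = C(5,4) × 0.7217^1 × 0.2783^4 = 5 × 0.7217 × 0.00599864 = 0.021646
Relative intensity = 0.021646 / 0.377494 × 100 = 5.7

5.7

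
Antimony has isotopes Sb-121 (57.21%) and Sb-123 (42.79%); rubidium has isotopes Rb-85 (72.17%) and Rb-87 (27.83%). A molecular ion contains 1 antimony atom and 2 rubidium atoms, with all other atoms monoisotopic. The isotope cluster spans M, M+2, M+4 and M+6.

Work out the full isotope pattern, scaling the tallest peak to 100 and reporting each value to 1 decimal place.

Antimony pattern (n=1): 0.5721 : 0.4279
Rubidium pattern (n=2): 0.52085089 : 0.40169822 : 0.07745089
Convolve the two distributions (both contribute in 2-u steps):
  M: 0.5721×0.52085089 = 0.297979
  M+2: 0.5721×0.40169822 + 0.4279×0.52085089 = 0.452684
  M+4: 0.5721×0.07745089 + 0.4279×0.40169822 = 0.216196
  M+6: 0.4279×0.07745089 = 0.033141
Scale to base peak (0.452684) = 100: 65.8 : 100.0 : 47.8 : 7.3

65.8 : 100.0 : 47.8 : 7.3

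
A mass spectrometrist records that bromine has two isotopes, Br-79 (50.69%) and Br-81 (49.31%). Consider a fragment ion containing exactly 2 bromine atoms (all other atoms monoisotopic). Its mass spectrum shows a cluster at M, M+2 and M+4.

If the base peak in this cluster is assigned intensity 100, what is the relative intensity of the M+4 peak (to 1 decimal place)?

48.6

Term probabilities: M 0.2569, M+2 0.4999, M+4 0.2431. Base peak = M+2.
P(M+2) = C(2,1) × 0.5069^1 × 0.4931^1 = 2 × 0.5069 × 0.4931 = 0.499905 (base)
P(M+4) = C(2,2) × 0.5069^0 × 0.4931^2 = 1 × 1.0000 × 0.24314761 = 0.243148
Relative intensity = 0.243148 / 0.499905 × 100 = 48.6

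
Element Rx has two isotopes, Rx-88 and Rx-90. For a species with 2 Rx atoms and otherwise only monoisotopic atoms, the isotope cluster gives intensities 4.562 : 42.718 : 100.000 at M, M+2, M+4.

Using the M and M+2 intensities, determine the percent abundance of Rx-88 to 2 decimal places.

Let p = fractional abundance of Rx-88. I(M+2)/I(M) = [C(2,1)·p^1·(1−p)] / p^2 = 2·(1−p)/p = 42.718/4.562 = 9.3639
(1−p)/p = 9.3639/2 = 4.6819  ⇒  p = 1/(1 + 4.6819) = 0.1760
Rx-88: 17.60%, Rx-90: 82.40%.

17.60%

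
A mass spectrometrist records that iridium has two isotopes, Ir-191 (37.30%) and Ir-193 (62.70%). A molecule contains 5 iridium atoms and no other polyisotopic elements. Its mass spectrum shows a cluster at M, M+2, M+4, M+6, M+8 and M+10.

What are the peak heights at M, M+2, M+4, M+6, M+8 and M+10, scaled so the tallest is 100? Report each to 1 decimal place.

The 5 Ir atoms are independent, so intensities follow the terms of (0.3730 + 0.6270)^5.
P(M) = 0.3730^5 = 0.007220
P(M+2) = 5 × 0.3730^4 × 0.6270^1 = 0.060684
P(M+4) = 10 × 0.3730^3 × 0.6270^2 = 0.204015
P(M+6) = 10 × 0.3730^2 × 0.6270^3 = 0.342942
P(M+8) = 5 × 0.3730^1 × 0.6270^4 = 0.288237
P(M+10) = 0.6270^5 = 0.096903
The M+6 peak is largest (0.342942); scaling to 100 gives 2.1 : 17.7 : 59.5 : 100.0 : 84.0 : 28.3.

2.1 : 17.7 : 59.5 : 100.0 : 84.0 : 28.3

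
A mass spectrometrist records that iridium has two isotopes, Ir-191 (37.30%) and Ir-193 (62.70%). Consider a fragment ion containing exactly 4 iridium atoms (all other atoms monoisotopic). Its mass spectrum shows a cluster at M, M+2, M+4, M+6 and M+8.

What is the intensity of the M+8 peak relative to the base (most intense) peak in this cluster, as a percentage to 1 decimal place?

42.0%

Term probabilities: M 0.0194, M+2 0.1302, M+4 0.3282, M+6 0.3678, M+8 0.1546. Base peak = M+6.
P(M+6) = C(4,3) × 0.3730^1 × 0.6270^3 = 4 × 0.3730 × 0.24649188 = 0.367766 (base)
P(M+8) = C(4,4) × 0.3730^0 × 0.6270^4 = 1 × 1.0000 × 0.15455041 = 0.154550
Relative intensity = 0.154550 / 0.367766 × 100 = 42.0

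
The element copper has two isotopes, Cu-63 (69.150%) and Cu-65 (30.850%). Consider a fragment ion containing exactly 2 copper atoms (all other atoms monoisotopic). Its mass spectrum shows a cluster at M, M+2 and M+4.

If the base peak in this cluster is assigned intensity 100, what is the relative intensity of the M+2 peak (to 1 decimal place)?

89.2

Binomial terms of (0.69150 + 0.30850)^2: M 0.4782, M+2 0.4267, M+4 0.0952 → M is the base peak.
P(M) = C(2,0) × 0.69150^2 × 0.30850^0 = 1 × 0.47817225 × 1.0000 = 0.478172 (base)
P(M+2) = C(2,1) × 0.69150^1 × 0.30850^1 = 2 × 0.6915 × 0.3085 = 0.426656
Relative intensity = 0.426656 / 0.478172 × 100 = 89.2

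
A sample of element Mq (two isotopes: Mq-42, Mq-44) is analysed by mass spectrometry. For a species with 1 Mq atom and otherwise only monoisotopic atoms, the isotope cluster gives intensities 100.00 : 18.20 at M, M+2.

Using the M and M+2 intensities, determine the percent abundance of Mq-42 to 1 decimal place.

84.6%

If p is the fraction of Mq that is Mq-42, then I(M+2)/I(M) = [C(1,1)·p^0·(1−p)] / p^1 = 1·(1−p)/p = 18.20/100.00 = 0.1820
(1−p)/p = 0.1820/1 = 0.1820  ⇒  p = 1/(1 + 0.1820) = 0.8460
Mq-42: 84.6%, Mq-44: 15.4%.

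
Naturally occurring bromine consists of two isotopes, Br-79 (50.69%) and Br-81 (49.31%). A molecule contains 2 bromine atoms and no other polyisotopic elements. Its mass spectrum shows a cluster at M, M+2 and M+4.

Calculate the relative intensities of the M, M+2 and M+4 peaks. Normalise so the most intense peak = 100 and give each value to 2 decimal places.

51.40 : 100.00 : 48.64

Expanding (0.5069 + 0.4931)^2:
P(M) = 0.5069^2 = 0.256948
P(M+2) = 2 × 0.5069^1 × 0.4931^1 = 0.499905
P(M+4) = 0.4931^2 = 0.243148
The M+2 peak is largest (0.499905); scaling to 100 gives 51.40 : 100.00 : 48.64.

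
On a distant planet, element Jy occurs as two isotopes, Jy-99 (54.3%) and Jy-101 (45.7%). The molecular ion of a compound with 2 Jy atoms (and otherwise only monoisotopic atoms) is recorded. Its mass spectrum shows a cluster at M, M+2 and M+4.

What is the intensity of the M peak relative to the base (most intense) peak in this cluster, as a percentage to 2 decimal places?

59.41%

Term probabilities: M 0.2948, M+2 0.4963, M+4 0.2088. Base peak = M+2.
P(M+2) = C(2,1) × 0.543^1 × 0.457^1 = 2 × 0.5430 × 0.4570 = 0.496302 (base)
P(M) = C(2,0) × 0.543^2 × 0.457^0 = 1 × 0.294849 × 1.0000 = 0.294849
Relative intensity = 0.294849 / 0.496302 × 100 = 59.41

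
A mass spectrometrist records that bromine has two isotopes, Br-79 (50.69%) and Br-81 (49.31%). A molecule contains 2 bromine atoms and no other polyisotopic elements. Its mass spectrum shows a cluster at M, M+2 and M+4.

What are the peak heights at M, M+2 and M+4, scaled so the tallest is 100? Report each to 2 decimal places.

51.40 : 100.00 : 48.64

The 2 Br atoms are independent, so intensities follow the terms of (0.5069 + 0.4931)^2.
P(M) = 0.5069^2 = 0.256948
P(M+2) = 2 × 0.5069^1 × 0.4931^1 = 0.499905
P(M+4) = 0.4931^2 = 0.243148
The M+2 peak is largest (0.499905); scaling to 100 gives 51.40 : 100.00 : 48.64.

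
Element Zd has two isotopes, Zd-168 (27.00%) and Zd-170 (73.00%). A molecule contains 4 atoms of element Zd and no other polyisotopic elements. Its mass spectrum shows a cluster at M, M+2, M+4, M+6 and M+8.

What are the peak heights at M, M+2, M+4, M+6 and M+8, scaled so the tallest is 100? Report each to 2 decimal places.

1.26 : 13.68 : 55.48 : 100.00 : 67.59

Each Zd atom is independently Zd-168 (p = 0.2700) or Zd-170 (q = 0.7300); the cluster is the binomial expansion (p + q)^4.
P(M) = 0.2700^4 = 0.005314
P(M+2) = 4 × 0.2700^3 × 0.7300^1 = 0.057474
P(M+4) = 6 × 0.2700^2 × 0.7300^2 = 0.233090
P(M+6) = 4 × 0.2700^1 × 0.7300^3 = 0.420138
P(M+8) = 0.7300^4 = 0.283982
The M+6 peak is largest (0.420138); scaling to 100 gives 1.26 : 13.68 : 55.48 : 100.00 : 67.59.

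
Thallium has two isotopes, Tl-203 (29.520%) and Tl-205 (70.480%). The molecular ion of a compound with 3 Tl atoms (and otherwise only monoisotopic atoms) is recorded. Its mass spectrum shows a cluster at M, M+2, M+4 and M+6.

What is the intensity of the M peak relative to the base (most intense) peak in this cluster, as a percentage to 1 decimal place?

(0.29520 + 0.70480)^3 gives M 0.0257, M+2 0.1843, M+4 0.4399, M+6 0.3501; the largest is M+4.
P(M+4) = C(3,2) × 0.29520^1 × 0.70480^2 = 3 × 0.2952 × 0.49674304 = 0.439916 (base)
P(M) = C(3,0) × 0.29520^3 × 0.70480^0 = 1 × 0.02572463 × 1.0000 = 0.025725
Relative intensity = 0.025725 / 0.439916 × 100 = 5.8

5.8%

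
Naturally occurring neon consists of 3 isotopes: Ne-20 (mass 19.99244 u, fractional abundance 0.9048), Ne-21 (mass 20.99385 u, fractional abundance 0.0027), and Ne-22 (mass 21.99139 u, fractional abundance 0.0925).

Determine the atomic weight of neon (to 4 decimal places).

Weight each isotope mass by its fractional abundance: 0.9048 × 19.99244 + 0.0027 × 20.99385 + 0.0925 × 21.99139
= 18.089160 + 0.056683 + 2.034204 = 20.180047 u

20.1800 u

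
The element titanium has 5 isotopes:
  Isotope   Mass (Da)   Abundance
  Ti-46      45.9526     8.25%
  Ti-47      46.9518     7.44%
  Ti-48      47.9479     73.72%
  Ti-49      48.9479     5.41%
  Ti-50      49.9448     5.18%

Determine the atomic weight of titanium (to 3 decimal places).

47.867 Da

Average mass = Σ (abundance × isotope mass) = 0.0825 × 45.9526 + 0.0744 × 46.9518 + 0.7372 × 47.9479 + 0.0541 × 48.9479 + 0.0518 × 49.9448
= 3.79109 + 3.49321 + 35.34719 + 2.64808 + 2.58714 = 47.86671 Da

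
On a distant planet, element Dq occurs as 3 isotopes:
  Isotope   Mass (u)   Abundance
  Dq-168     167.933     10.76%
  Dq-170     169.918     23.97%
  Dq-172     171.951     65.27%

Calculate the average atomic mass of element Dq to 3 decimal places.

171.031 u

Ar = Σ fᵢ·mᵢ = 0.1076 × 167.933 + 0.2397 × 169.918 + 0.6527 × 171.951
= 18.0696 + 40.7293 + 112.2324 = 171.0313 u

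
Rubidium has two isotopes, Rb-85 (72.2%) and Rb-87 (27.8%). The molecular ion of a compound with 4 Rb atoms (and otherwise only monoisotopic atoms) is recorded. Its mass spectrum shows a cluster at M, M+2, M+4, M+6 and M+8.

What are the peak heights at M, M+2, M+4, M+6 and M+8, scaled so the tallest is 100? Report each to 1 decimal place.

The 4 Rb atoms are independent, so intensities follow the terms of (0.722 + 0.278)^4.
P(M) = 0.722^4 = 0.271737
P(M+2) = 4 × 0.722^3 × 0.278^1 = 0.418520
P(M+4) = 6 × 0.722^2 × 0.278^2 = 0.241721
P(M+6) = 4 × 0.722^1 × 0.278^3 = 0.062049
P(M+8) = 0.278^4 = 0.005973
The M+2 peak is largest (0.418520); scaling to 100 gives 64.9 : 100.0 : 57.8 : 14.8 : 1.4.

64.9 : 100.0 : 57.8 : 14.8 : 1.4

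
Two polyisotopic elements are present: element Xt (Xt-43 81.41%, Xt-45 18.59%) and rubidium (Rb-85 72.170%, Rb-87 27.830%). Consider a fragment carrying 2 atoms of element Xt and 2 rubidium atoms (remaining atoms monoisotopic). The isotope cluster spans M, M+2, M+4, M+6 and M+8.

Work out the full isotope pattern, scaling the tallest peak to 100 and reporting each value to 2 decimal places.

81.44 : 100.00 : 45.04 : 8.81 : 0.63

Element Xt pattern (n=2): 0.66275881 : 0.30268238 : 0.03455881
Rubidium pattern (n=2): 0.52085089 : 0.40169822 : 0.07745089
Convolve the two distributions (both contribute in 2-u steps):
  M: 0.66275881×0.52085089 = 0.345199
  M+2: 0.66275881×0.40169822 + 0.30268238×0.52085089 = 0.423881
  M+4: 0.66275881×0.07745089 + 0.30268238×0.40169822 + 0.03455881×0.52085089 = 0.190918
  M+6: 0.30268238×0.07745089 + 0.03455881×0.40169822 = 0.037325
  M+8: 0.03455881×0.07745089 = 0.002677
Scale to base peak (0.423881) = 100: 81.44 : 100.00 : 45.04 : 8.81 : 0.63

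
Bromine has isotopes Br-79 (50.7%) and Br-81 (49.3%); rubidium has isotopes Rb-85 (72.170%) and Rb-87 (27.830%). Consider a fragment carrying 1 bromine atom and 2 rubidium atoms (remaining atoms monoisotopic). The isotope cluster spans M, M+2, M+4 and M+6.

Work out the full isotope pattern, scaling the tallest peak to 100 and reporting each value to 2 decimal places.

Bromine pattern (n=1): 0.5070 : 0.4930
Rubidium pattern (n=2): 0.52085089 : 0.40169822 : 0.07745089
Convolve the two distributions (both contribute in 2-u steps):
  M: 0.5070×0.52085089 = 0.264071
  M+2: 0.5070×0.40169822 + 0.4930×0.52085089 = 0.460440
  M+4: 0.5070×0.07745089 + 0.4930×0.40169822 = 0.237305
  M+6: 0.4930×0.07745089 = 0.038183
Scale to base peak (0.460440) = 100: 57.35 : 100.00 : 51.54 : 8.29

57.35 : 100.00 : 51.54 : 8.29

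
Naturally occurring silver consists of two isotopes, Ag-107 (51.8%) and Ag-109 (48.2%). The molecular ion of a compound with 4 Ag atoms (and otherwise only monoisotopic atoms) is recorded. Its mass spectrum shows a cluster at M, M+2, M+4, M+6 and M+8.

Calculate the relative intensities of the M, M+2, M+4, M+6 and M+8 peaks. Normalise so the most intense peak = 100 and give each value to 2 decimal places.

19.25 : 71.65 : 100.00 : 62.03 : 14.43

The 4 Ag atoms are independent, so intensities follow the terms of (0.518 + 0.482)^4.
P(M) = 0.518^4 = 0.071998
P(M+2) = 4 × 0.518^3 × 0.482^1 = 0.267976
P(M+4) = 6 × 0.518^2 × 0.482^2 = 0.374029
P(M+6) = 4 × 0.518^1 × 0.482^3 = 0.232023
P(M+8) = 0.482^4 = 0.053974
The M+4 peak is largest (0.374029); scaling to 100 gives 19.25 : 71.65 : 100.00 : 62.03 : 14.43.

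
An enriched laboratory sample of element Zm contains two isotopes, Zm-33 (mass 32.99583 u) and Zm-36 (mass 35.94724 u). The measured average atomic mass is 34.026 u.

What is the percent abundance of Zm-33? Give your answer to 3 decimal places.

Let x be the fractional abundance of Zm-33; then Zm-36 has abundance 1 − x.
32.99583·x + 35.94724·(1 − x) = 34.026
(32.99583 − 35.94724)·x = 34.026 − 35.94724
x = -1.92124 / -2.95141 = 0.65096 → 65.096% Zm-33, 34.904% Zm-36.

65.096%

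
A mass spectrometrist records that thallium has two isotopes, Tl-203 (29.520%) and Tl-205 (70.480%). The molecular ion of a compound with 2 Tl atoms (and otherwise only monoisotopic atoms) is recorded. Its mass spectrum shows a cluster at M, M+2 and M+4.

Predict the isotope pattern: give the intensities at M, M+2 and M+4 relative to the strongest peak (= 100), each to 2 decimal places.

17.54 : 83.77 : 100.00

Each Tl atom is independently Tl-203 (p = 0.29520) or Tl-205 (q = 0.70480); the cluster is the binomial expansion (p + q)^2.
P(M) = 0.29520^2 = 0.087143
P(M+2) = 2 × 0.29520^1 × 0.70480^1 = 0.416114
P(M+4) = 0.70480^2 = 0.496743
The M+4 peak is largest (0.496743); scaling to 100 gives 17.54 : 83.77 : 100.00.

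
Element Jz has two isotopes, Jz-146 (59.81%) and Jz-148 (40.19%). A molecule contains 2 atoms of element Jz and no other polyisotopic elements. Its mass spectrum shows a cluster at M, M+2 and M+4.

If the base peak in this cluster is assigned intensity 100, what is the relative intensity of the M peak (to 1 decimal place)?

74.4

(0.5981 + 0.4019)^2 gives M 0.3577, M+2 0.4808, M+4 0.1615; the largest is M+2.
P(M+2) = C(2,1) × 0.5981^1 × 0.4019^1 = 2 × 0.5981 × 0.4019 = 0.480753 (base)
P(M) = C(2,0) × 0.5981^2 × 0.4019^0 = 1 × 0.35772361 × 1.0000 = 0.357724
Relative intensity = 0.357724 / 0.480753 × 100 = 74.4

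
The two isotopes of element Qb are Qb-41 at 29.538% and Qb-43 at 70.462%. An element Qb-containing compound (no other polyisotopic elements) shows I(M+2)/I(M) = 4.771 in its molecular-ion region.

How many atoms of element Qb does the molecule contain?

The M+2/M ratio from n Qb atoms is n · q/p = n · 0.70462/0.29538.
n = 4.771 × 0.29538/0.70462 = 2.00 ≈ 2

2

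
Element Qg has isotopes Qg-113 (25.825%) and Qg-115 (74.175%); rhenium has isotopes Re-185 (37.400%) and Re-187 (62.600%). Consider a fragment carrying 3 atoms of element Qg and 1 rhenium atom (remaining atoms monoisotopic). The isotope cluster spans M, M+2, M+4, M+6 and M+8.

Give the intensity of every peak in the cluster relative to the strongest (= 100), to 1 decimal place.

1.5 : 15.8 : 60.2 : 100.0 : 60.9

Element Qg pattern (n=3): 0.01722348 : 0.14840874 : 0.42626208 : 0.4081057
Rhenium pattern (n=1): 0.3740 : 0.6260
Convolve the two distributions (both contribute in 2-u steps):
  M: 0.01722348×0.3740 = 0.006442
  M+2: 0.01722348×0.6260 + 0.14840874×0.3740 = 0.066287
  M+4: 0.14840874×0.6260 + 0.42626208×0.3740 = 0.252326
  M+6: 0.42626208×0.6260 + 0.4081057×0.3740 = 0.419472
  M+8: 0.4081057×0.6260 = 0.255474
Scale to base peak (0.419472) = 100: 1.5 : 15.8 : 60.2 : 100.0 : 60.9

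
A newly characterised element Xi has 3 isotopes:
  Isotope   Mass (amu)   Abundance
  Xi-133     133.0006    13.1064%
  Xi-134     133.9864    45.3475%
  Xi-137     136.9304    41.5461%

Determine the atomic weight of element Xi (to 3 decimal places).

135.080 amu

The abundance-weighted mean is 0.131064 × 133.0006 + 0.453475 × 133.9864 + 0.415461 × 136.9304
= 17.43159 + 60.75948 + 56.88924 = 135.08031 amu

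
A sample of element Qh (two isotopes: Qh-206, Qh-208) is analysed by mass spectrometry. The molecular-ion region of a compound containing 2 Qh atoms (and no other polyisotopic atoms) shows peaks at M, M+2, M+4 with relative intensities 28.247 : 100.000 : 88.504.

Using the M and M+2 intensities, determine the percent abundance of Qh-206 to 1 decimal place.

36.1%

If p is the fraction of Qh that is Qh-206, then I(M+2)/I(M) = [C(2,1)·p^1·(1−p)] / p^2 = 2·(1−p)/p = 100.000/28.247 = 3.5402
(1−p)/p = 3.5402/2 = 1.7701  ⇒  p = 1/(1 + 1.7701) = 0.3610
Qh-206: 36.1%, Qh-208: 63.9%.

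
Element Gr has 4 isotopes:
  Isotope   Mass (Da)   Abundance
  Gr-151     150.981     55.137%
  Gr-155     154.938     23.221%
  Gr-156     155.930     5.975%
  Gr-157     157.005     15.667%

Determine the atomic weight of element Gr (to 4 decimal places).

Ar = Σ fᵢ·mᵢ = 0.55137 × 150.981 + 0.23221 × 154.938 + 0.05975 × 155.930 + 0.15667 × 157.005
= 83.24639 + 35.97815 + 9.31682 + 24.59797 = 153.13933 Da

153.1393 Da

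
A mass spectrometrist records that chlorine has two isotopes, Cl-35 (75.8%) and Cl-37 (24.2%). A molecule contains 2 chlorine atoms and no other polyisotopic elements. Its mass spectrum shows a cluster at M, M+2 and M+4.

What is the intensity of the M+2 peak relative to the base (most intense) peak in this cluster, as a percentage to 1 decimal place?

63.9%

Binomial terms of (0.758 + 0.242)^2: M 0.5746, M+2 0.3669, M+4 0.0586 → M is the base peak.
P(M) = C(2,0) × 0.758^2 × 0.242^0 = 1 × 0.574564 × 1.0000 = 0.574564 (base)
P(M+2) = C(2,1) × 0.758^1 × 0.242^1 = 2 × 0.7580 × 0.2420 = 0.366872
Relative intensity = 0.366872 / 0.574564 × 100 = 63.9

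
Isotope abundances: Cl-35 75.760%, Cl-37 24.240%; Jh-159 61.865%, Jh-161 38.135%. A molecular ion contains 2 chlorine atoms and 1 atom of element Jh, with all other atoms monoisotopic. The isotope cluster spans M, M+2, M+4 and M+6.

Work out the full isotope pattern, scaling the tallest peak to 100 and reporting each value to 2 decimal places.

79.60 : 100.00 : 39.55 : 5.02

Chlorine pattern (n=2): 0.57395776 : 0.36728448 : 0.05875776
Element Jh pattern (n=1): 0.61865 : 0.38135
Convolve the two distributions (both contribute in 2-u steps):
  M: 0.57395776×0.61865 = 0.355079
  M+2: 0.57395776×0.38135 + 0.36728448×0.61865 = 0.446099
  M+4: 0.36728448×0.38135 + 0.05875776×0.61865 = 0.176414
  M+6: 0.05875776×0.38135 = 0.022407
Scale to base peak (0.446099) = 100: 79.60 : 100.00 : 39.55 : 5.02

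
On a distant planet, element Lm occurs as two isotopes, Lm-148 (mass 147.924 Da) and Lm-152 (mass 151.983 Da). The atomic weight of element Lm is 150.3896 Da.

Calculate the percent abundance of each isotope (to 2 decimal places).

Writing the weighted mean with unknown fraction x of Lm-148:
147.924·x + 151.983·(1 − x) = 150.3896
(147.924 − 151.983)·x = 150.3896 − 151.983
x = -1.5934 / -4.059 = 0.39256 → 39.26% Lm-148, 60.74% Lm-152.

Lm-148: 39.26%, Lm-152: 60.74%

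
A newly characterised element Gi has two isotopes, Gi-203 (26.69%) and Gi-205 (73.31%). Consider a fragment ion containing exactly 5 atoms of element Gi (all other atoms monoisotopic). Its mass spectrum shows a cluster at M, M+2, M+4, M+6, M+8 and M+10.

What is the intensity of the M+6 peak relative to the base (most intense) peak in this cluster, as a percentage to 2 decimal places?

Binomial terms of (0.2669 + 0.7331)^5: M 0.0014, M+2 0.0186, M+4 0.1022, M+6 0.2807, M+8 0.3855, M+10 0.2117 → M+8 is the base peak.
P(M+8) = C(5,4) × 0.2669^1 × 0.7331^4 = 5 × 0.2669 × 0.28883703 = 0.385453 (base)
P(M+6) = C(5,3) × 0.2669^2 × 0.7331^3 = 10 × 0.07123561 × 0.39399405 = 0.280664
Relative intensity = 0.280664 / 0.385453 × 100 = 72.81

72.81%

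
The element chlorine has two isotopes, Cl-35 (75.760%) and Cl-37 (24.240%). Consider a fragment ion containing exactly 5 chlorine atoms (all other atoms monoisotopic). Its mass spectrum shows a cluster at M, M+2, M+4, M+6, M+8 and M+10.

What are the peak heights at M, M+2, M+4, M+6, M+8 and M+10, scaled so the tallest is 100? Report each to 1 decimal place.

62.5 : 100.0 : 64.0 : 20.5 : 3.3 : 0.2

Expanding (0.75760 + 0.24240)^5:
P(M) = 0.75760^5 = 0.249574
P(M+2) = 5 × 0.75760^4 × 0.24240^1 = 0.399266
P(M+4) = 10 × 0.75760^3 × 0.24240^2 = 0.255497
P(M+6) = 10 × 0.75760^2 × 0.24240^3 = 0.081748
P(M+8) = 5 × 0.75760^1 × 0.24240^4 = 0.013078
P(M+10) = 0.24240^5 = 0.000837
The M+2 peak is largest (0.399266); scaling to 100 gives 62.5 : 100.0 : 64.0 : 20.5 : 3.3 : 0.2.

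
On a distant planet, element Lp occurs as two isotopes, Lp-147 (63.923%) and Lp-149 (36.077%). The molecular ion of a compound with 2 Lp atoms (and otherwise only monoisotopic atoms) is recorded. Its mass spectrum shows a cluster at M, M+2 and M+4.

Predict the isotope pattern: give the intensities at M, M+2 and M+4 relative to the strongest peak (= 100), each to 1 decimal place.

88.6 : 100.0 : 28.2

Each Lp atom is independently Lp-147 (p = 0.63923) or Lp-149 (q = 0.36077); the cluster is the binomial expansion (p + q)^2.
P(M) = 0.63923^2 = 0.408615
P(M+2) = 2 × 0.63923^1 × 0.36077^1 = 0.461230
P(M+4) = 0.36077^2 = 0.130155
The M+2 peak is largest (0.461230); scaling to 100 gives 88.6 : 100.0 : 28.2.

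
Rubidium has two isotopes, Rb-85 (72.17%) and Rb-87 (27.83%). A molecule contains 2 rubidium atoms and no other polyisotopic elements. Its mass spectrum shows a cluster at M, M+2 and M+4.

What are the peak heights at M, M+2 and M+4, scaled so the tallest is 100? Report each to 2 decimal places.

The 2 Rb atoms are independent, so intensities follow the terms of (0.7217 + 0.2783)^2.
P(M) = 0.7217^2 = 0.520851
P(M+2) = 2 × 0.7217^1 × 0.2783^1 = 0.401698
P(M+4) = 0.2783^2 = 0.077451
The M peak is largest (0.520851); scaling to 100 gives 100.00 : 77.12 : 14.87.

100.00 : 77.12 : 14.87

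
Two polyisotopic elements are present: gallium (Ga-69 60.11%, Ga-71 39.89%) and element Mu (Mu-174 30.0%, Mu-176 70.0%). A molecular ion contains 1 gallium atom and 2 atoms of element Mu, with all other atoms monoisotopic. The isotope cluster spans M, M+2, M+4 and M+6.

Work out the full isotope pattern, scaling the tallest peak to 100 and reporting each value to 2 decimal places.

Gallium pattern (n=1): 0.6011 : 0.3989
Element Mu pattern (n=2): 0.0900 : 0.4200 : 0.4900
Convolve the two distributions (both contribute in 2-u steps):
  M: 0.6011×0.0900 = 0.054099
  M+2: 0.6011×0.4200 + 0.3989×0.0900 = 0.288363
  M+4: 0.6011×0.4900 + 0.3989×0.4200 = 0.462077
  M+6: 0.3989×0.4900 = 0.195461
Scale to base peak (0.462077) = 100: 11.71 : 62.41 : 100.00 : 42.30

11.71 : 62.41 : 100.00 : 42.30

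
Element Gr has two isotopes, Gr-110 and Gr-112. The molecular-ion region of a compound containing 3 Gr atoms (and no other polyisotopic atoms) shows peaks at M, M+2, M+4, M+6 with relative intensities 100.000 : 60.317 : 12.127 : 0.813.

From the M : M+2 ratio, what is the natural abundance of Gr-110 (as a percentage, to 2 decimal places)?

83.26%

If p is the fraction of Gr that is Gr-110, then I(M+2)/I(M) = [C(3,1)·p^2·(1−p)] / p^3 = 3·(1−p)/p = 60.317/100.000 = 0.6032
(1−p)/p = 0.6032/3 = 0.2011  ⇒  p = 1/(1 + 0.2011) = 0.8326
Gr-110: 83.26%, Gr-112: 16.74%.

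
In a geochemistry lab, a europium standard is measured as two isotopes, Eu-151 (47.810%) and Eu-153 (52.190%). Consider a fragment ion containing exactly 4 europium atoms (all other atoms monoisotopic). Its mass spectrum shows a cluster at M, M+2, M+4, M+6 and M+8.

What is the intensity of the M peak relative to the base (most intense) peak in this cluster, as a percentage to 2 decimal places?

13.99%

Binomial terms of (0.47810 + 0.52190)^4: M 0.0522, M+2 0.2281, M+4 0.3736, M+6 0.2719, M+8 0.0742 → M+4 is the base peak.
P(M+4) = C(4,2) × 0.47810^2 × 0.52190^2 = 6 × 0.22857961 × 0.27237961 = 0.373563 (base)
P(M) = C(4,0) × 0.47810^4 × 0.52190^0 = 1 × 0.05224864 × 1.0000 = 0.052249
Relative intensity = 0.052249 / 0.373563 × 100 = 13.99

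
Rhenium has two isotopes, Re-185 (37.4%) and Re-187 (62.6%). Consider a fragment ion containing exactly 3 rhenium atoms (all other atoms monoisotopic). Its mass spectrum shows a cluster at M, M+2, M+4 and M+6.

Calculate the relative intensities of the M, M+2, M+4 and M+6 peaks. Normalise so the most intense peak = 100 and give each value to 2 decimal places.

11.90 : 59.74 : 100.00 : 55.79

Each Re atom is independently Re-185 (p = 0.374) or Re-187 (q = 0.626); the cluster is the binomial expansion (p + q)^3.
P(M) = 0.374^3 = 0.052314
P(M+2) = 3 × 0.374^2 × 0.626^1 = 0.262687
P(M+4) = 3 × 0.374^1 × 0.626^2 = 0.439685
P(M+6) = 0.626^3 = 0.245314
The M+4 peak is largest (0.439685); scaling to 100 gives 11.90 : 59.74 : 100.00 : 55.79.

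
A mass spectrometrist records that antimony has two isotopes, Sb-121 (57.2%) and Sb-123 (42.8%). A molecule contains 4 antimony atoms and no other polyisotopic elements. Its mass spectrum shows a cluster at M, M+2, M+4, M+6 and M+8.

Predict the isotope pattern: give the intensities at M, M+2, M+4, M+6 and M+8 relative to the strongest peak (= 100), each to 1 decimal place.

29.8 : 89.1 : 100.0 : 49.9 : 9.3

Each Sb atom is independently Sb-121 (p = 0.572) or Sb-123 (q = 0.428); the cluster is the binomial expansion (p + q)^4.
P(M) = 0.572^4 = 0.107049
P(M+2) = 4 × 0.572^3 × 0.428^1 = 0.320400
P(M+4) = 6 × 0.572^2 × 0.428^2 = 0.359609
P(M+6) = 4 × 0.572^1 × 0.428^3 = 0.179385
P(M+8) = 0.428^4 = 0.033556
The M+4 peak is largest (0.359609); scaling to 100 gives 29.8 : 89.1 : 100.0 : 49.9 : 9.3.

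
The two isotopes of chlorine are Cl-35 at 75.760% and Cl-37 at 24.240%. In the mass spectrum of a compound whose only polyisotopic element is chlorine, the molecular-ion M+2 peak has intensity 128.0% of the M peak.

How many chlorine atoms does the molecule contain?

4

For n independent Cl atoms, I(M+2)/I(M) = n · (abundance Cl-37) / (abundance Cl-35) = n · 0.24240/0.75760.
n = 1.280 × 0.75760/0.24240 = 4.00 ≈ 4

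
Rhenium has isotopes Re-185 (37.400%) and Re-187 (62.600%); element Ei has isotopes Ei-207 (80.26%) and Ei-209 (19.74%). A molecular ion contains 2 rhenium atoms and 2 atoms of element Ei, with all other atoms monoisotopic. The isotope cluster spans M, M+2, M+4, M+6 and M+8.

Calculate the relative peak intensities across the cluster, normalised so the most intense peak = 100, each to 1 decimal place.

Rhenium pattern (n=2): 0.139876 : 0.468248 : 0.391876
Element Ei pattern (n=2): 0.64416676 : 0.31686648 : 0.03896676
Convolve the two distributions (both contribute in 2-u steps):
  M: 0.139876×0.64416676 = 0.090103
  M+2: 0.139876×0.31686648 + 0.468248×0.64416676 = 0.345952
  M+4: 0.139876×0.03896676 + 0.468248×0.31686648 + 0.391876×0.64416676 = 0.406256
  M+6: 0.468248×0.03896676 + 0.391876×0.31686648 = 0.142418
  M+8: 0.391876×0.03896676 = 0.015270
Scale to base peak (0.406256) = 100: 22.2 : 85.2 : 100.0 : 35.1 : 3.8

22.2 : 85.2 : 100.0 : 35.1 : 3.8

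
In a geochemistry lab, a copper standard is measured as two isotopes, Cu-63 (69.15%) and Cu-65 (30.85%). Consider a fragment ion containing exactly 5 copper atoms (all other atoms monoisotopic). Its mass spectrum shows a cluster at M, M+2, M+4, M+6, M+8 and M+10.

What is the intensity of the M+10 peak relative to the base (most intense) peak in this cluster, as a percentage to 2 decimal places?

Binomial terms of (0.6915 + 0.3085)^5: M 0.1581, M+2 0.3527, M+4 0.3147, M+6 0.1404, M+8 0.0313, M+10 0.0028 → M+2 is the base peak.
P(M+2) = C(5,1) × 0.6915^4 × 0.3085^1 = 5 × 0.2286487 × 0.3085 = 0.352691 (base)
P(M+10) = C(5,5) × 0.6915^0 × 0.3085^5 = 1 × 1.0000 × 0.00279432 = 0.002794
Relative intensity = 0.002794 / 0.352691 × 100 = 0.79

0.79%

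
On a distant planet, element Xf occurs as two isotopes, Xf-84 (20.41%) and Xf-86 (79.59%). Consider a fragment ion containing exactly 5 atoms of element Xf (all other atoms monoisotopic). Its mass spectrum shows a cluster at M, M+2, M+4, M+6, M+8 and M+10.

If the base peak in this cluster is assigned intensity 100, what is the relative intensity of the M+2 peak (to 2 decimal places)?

1.69

Binomial terms of (0.2041 + 0.7959)^5: M 0.0004, M+2 0.0069, M+4 0.0539, M+6 0.2100, M+8 0.4095, M+10 0.3194 → M+8 is the base peak.
P(M+8) = C(5,4) × 0.2041^1 × 0.7959^4 = 5 × 0.2041 × 0.40126753 = 0.409494 (base)
P(M+2) = C(5,1) × 0.2041^4 × 0.7959^1 = 5 × 0.00173529 × 0.7959 = 0.006906
Relative intensity = 0.006906 / 0.409494 × 100 = 1.69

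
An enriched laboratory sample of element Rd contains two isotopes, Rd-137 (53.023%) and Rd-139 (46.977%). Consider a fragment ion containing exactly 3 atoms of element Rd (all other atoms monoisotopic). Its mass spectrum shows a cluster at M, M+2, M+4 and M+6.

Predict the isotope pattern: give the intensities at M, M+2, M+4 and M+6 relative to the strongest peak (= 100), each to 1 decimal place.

The 3 Rd atoms are independent, so intensities follow the terms of (0.53023 + 0.46977)^3.
P(M) = 0.53023^3 = 0.149071
P(M+2) = 3 × 0.53023^2 × 0.46977^1 = 0.396219
P(M+4) = 3 × 0.53023^1 × 0.46977^2 = 0.351040
P(M+6) = 0.46977^3 = 0.103671
The M+2 peak is largest (0.396219); scaling to 100 gives 37.6 : 100.0 : 88.6 : 26.2.

37.6 : 100.0 : 88.6 : 26.2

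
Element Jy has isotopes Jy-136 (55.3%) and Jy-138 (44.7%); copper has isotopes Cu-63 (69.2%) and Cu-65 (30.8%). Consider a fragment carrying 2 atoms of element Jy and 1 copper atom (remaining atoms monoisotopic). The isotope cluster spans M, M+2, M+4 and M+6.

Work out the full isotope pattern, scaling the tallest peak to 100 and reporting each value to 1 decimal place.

48.5 : 100.0 : 66.6 : 14.1

Element Jy pattern (n=2): 0.305809 : 0.494382 : 0.199809
Copper pattern (n=1): 0.6920 : 0.3080
Convolve the two distributions (both contribute in 2-u steps):
  M: 0.305809×0.6920 = 0.211620
  M+2: 0.305809×0.3080 + 0.494382×0.6920 = 0.436302
  M+4: 0.494382×0.3080 + 0.199809×0.6920 = 0.290537
  M+6: 0.199809×0.3080 = 0.061541
Scale to base peak (0.436302) = 100: 48.5 : 100.0 : 66.6 : 14.1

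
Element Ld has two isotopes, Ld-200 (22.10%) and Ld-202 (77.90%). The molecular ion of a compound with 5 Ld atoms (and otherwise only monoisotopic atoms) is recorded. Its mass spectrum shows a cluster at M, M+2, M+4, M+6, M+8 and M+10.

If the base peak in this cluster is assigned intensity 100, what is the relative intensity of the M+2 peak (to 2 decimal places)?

2.28

Term probabilities: M 0.0005, M+2 0.0093, M+4 0.0655, M+6 0.2309, M+8 0.4069, M+10 0.2869. Base peak = M+8.
P(M+8) = C(5,4) × 0.2210^1 × 0.7790^4 = 5 × 0.2210 × 0.368256 = 0.406923 (base)
P(M+2) = C(5,1) × 0.2210^4 × 0.7790^1 = 5 × 0.00238544 × 0.7790 = 0.009291
Relative intensity = 0.009291 / 0.406923 × 100 = 2.28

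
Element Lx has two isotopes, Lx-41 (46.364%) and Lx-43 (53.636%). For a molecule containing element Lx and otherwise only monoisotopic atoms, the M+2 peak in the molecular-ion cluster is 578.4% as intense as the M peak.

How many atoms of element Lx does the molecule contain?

The M+2/M ratio from n Lx atoms is n · q/p = n · 0.53636/0.46364.
n = 5.784 × 0.46364/0.53636 = 5.00 ≈ 5

5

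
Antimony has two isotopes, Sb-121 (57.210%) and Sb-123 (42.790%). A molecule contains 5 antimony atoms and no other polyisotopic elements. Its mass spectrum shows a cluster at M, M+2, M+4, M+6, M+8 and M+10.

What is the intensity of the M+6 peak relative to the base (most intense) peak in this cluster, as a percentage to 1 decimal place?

74.8%

Binomial terms of (0.57210 + 0.42790)^5: M 0.0613, M+2 0.2292, M+4 0.3428, M+6 0.2564, M+8 0.0959, M+10 0.0143 → M+4 is the base peak.
P(M+4) = C(5,2) × 0.57210^3 × 0.42790^2 = 10 × 0.18724742 × 0.18309841 = 0.342847 (base)
P(M+6) = C(5,3) × 0.57210^2 × 0.42790^3 = 10 × 0.32729841 × 0.07834781 = 0.256431
Relative intensity = 0.256431 / 0.342847 × 100 = 74.8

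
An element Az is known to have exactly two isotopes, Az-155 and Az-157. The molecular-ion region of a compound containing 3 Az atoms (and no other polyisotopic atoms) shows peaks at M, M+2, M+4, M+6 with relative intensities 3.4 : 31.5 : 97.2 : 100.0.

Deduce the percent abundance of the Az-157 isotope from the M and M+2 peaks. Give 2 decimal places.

75.54%

If p is the fraction of Az that is Az-155, then I(M+2)/I(M) = [C(3,1)·p^2·(1−p)] / p^3 = 3·(1−p)/p = 31.5/3.4 = 9.2647
(1−p)/p = 9.2647/3 = 3.0882  ⇒  p = 1/(1 + 3.0882) = 0.2446
Az-155: 24.46%, Az-157: 75.54%.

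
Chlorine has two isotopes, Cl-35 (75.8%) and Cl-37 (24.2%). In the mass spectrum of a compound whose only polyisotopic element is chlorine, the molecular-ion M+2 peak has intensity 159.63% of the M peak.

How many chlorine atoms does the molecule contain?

For n independent Cl atoms, I(M+2)/I(M) = n · (abundance Cl-37) / (abundance Cl-35) = n · 0.242/0.758.
n = 1.5963 × 0.758/0.242 = 5.00 ≈ 5

5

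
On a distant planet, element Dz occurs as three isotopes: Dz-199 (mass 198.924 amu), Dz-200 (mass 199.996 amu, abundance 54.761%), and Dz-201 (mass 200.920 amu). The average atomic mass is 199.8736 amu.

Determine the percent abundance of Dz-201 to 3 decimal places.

18.164%

Let x and y be the fractions of Dz-199 and Dz-201. Then x + y = 1 − 0.54761 = 0.45239 and 198.924x + 200.920y = 199.8736 − 0.54761×199.996 = 90.35379044.
Substituting: 198.924x + 200.920(0.45239 − x) = 90.35379044
(198.924 − 200.920)x = -0.54040836  ⇒  x = 0.27075, y = 0.18164
Dz-199: 27.075%, Dz-201: 18.164%.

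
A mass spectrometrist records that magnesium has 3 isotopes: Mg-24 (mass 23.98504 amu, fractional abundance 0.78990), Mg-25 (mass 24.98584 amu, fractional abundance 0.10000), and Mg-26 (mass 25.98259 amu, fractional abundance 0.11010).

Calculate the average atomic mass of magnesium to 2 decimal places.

24.31 amu

Ar = Σ fᵢ·mᵢ = 0.78990 × 23.98504 + 0.10000 × 24.98584 + 0.11010 × 25.98259
= 18.945783 + 2.498584 + 2.860683 = 24.305050 amu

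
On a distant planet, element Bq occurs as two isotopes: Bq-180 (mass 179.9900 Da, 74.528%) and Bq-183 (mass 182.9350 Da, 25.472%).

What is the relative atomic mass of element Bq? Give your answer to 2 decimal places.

Average mass = Σ (abundance × isotope mass) = 0.74528 × 179.9900 + 0.25472 × 182.9350
= 134.14295 + 46.59720 = 180.74015 Da

180.74 Da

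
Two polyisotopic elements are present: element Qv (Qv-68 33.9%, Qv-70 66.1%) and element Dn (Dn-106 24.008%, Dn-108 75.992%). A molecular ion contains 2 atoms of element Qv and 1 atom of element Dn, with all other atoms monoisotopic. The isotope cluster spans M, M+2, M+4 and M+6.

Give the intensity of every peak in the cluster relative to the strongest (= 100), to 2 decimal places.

6.19 : 43.76 : 100.00 : 74.54

Element Qv pattern (n=2): 0.114921 : 0.448158 : 0.436921
Element Dn pattern (n=1): 0.24008 : 0.75992
Convolve the two distributions (both contribute in 2-u steps):
  M: 0.114921×0.24008 = 0.027590
  M+2: 0.114921×0.75992 + 0.448158×0.24008 = 0.194925
  M+4: 0.448158×0.75992 + 0.436921×0.24008 = 0.445460
  M+6: 0.436921×0.75992 = 0.332025
Scale to base peak (0.445460) = 100: 6.19 : 43.76 : 100.00 : 74.54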